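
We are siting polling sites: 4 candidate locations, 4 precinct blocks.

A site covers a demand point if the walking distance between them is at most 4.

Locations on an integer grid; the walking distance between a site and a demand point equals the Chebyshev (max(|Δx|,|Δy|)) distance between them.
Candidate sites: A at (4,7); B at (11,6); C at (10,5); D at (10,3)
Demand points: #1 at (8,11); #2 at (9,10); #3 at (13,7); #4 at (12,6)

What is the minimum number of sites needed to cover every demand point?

2

Coverage sets (demand points within 4 of each site):
  A: {#1}
  B: {#2, #3, #4}
  C: {#3, #4}
  D: {#3, #4}
No single site covers all 4 demand points.
But {A, B} covers everything, so the minimum is 2.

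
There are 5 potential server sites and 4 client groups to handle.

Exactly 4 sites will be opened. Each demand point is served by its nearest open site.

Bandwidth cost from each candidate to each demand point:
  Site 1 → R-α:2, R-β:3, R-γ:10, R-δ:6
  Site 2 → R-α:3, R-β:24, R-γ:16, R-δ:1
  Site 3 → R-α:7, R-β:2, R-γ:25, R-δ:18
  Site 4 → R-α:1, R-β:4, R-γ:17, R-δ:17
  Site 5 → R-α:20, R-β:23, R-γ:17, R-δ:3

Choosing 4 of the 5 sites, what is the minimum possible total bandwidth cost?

14

Open {Site 1, Site 2, Site 3, Site 4}.
  R-α→Site 4 1, R-β→Site 3 2, R-γ→Site 1 10, R-δ→Site 2 1  ⇒ total 14.
Compare {Site 1, Site 2, Site 3, Site 5}: total 15.
Compare {Site 1, Site 2, Site 4, Site 5}: total 15.
No size-4 selection does better; minimum is 14.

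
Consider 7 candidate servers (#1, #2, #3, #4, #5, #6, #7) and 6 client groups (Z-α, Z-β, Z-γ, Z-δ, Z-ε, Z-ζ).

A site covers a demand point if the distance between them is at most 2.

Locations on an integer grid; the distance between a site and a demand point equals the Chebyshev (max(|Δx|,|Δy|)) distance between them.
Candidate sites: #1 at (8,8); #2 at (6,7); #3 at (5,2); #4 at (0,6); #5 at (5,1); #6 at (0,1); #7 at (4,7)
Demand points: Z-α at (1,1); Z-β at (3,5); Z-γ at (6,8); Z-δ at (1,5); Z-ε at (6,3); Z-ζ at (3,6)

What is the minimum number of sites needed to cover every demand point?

4

Coverage sets (demand points within 2 of each site):
  #1: {Z-γ}
  #2: {Z-γ}
  #3: {Z-ε}
  #4: {Z-δ}
  #5: {Z-ε}
  #6: {Z-α}
  #7: {Z-β, Z-γ, Z-ζ}
No 3 sites suffice: every size-3 union leaves at least one demand point uncovered.
But {#3, #4, #6, #7} covers everything, so the minimum is 4.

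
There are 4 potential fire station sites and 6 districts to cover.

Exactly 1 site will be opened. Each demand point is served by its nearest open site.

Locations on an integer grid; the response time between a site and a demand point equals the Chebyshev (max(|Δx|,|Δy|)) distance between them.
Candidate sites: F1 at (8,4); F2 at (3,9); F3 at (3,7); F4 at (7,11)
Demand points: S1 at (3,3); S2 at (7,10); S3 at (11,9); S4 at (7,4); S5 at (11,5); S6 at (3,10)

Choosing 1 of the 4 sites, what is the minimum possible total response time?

Open {F1}.
  S1→F1 5, S2→F1 6, S3→F1 5, S4→F1 1, S5→F1 3, S6→F1 6  ⇒ total 26.
Compare {F4}: total 30.
Compare {F3}: total 31.
No size-1 selection does better; minimum is 26.

26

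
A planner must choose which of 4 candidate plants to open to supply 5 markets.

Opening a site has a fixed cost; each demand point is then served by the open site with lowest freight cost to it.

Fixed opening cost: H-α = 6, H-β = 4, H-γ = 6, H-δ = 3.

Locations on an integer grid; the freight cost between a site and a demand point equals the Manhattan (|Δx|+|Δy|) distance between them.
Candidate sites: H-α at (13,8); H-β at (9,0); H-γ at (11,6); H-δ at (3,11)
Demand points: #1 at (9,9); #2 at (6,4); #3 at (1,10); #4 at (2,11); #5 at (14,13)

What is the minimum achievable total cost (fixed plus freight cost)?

34

Open {H-α, H-δ}: assign each demand point to its cheapest open site.
  #1→H-α 5, #2→H-δ 10, #3→H-δ 3, #4→H-δ 1, #5→H-α 6
  freight cost 25, fixed 9 → total 34.
Compare {H-γ, H-δ}: freight cost 26 + fixed 9 = 35.
Compare {H-α, H-β, H-δ}: freight cost 22 + fixed 13 = 35.
Compare {H-α, H-γ, H-δ}: freight cost 22 + fixed 15 = 37.
All other subsets cost ≥ 35. Minimum total cost: 34.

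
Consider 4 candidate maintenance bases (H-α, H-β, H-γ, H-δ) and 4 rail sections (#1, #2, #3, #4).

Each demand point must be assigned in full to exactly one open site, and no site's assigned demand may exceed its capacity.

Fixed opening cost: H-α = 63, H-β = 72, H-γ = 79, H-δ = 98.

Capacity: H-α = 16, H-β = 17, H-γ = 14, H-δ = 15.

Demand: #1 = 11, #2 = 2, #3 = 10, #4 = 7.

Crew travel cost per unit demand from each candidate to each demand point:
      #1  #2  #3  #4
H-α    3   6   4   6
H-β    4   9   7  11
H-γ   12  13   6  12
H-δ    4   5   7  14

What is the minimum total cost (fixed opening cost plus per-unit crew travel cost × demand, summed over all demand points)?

327

Open {H-α, H-β}; cheapest assignment that respects the capacities:
  H-α (cap 16, load 13): #1, #2 — cost 11×3 + 2×6 = 45
  H-β (cap 17, load 17): #3, #4 — cost 10×7 + 7×11 = 147
  Shipping 192, fixed 135 → total 327.
  Any other capacity-feasible assignment to {H-α, H-β} ships for at least 192.
Compare {H-β, H-δ}: its best feasible assignment gives total 371.
Compare {H-α, H-β, H-γ}: its best feasible assignment gives total 372.
Every other set of open sites that can feasibly serve all demand totals ≥ 371 even under its best assignment. Minimum: 327.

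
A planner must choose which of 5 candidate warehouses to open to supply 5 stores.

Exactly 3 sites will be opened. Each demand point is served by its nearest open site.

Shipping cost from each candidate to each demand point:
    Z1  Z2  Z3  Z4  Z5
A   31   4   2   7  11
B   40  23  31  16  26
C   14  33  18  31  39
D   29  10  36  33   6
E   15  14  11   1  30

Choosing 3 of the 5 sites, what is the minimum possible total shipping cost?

28

Open {A, D, E}.
  Z1→E 15, Z2→A 4, Z3→A 2, Z4→E 1, Z5→D 6  ⇒ total 28.
Compare {A, C, E}: total 32.
Compare {A, B, E}: total 33.
No size-3 selection does better; minimum is 28.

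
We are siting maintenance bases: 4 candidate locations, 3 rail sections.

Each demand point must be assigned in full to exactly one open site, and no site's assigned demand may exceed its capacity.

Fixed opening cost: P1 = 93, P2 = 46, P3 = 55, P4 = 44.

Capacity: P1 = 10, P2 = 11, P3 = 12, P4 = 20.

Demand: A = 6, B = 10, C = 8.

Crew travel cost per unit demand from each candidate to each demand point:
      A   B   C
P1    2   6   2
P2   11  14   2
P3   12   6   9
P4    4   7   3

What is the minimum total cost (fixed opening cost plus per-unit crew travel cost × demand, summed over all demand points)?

Open {P2, P4}; cheapest assignment that respects the capacities:
  P2 (cap 11, load 8): C — cost 8×2 = 16
  P4 (cap 20, load 16): A, B — cost 6×4 + 10×7 = 94
  Shipping 110, fixed 90 → total 200.
  Any other capacity-feasible assignment to {P2, P4} ships for at least 110.
Compare {P3, P4}: its best feasible assignment gives total 207.
Compare {P1, P4}: its best feasible assignment gives total 243.
Every other set of open sites that can feasibly serve all demand totals ≥ 207 even under its best assignment. Minimum: 200.

200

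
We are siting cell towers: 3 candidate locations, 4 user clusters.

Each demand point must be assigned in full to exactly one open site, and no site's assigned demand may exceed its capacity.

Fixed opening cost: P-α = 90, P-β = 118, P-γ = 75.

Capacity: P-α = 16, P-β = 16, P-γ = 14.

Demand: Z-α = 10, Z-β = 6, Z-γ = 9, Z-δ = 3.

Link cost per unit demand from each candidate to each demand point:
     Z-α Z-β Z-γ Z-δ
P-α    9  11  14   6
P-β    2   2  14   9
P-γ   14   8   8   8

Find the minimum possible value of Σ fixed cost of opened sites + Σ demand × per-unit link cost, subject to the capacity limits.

321

Open {P-β, P-γ}; cheapest assignment that respects the capacities:
  P-β (cap 16, load 16): Z-α, Z-β — cost 10×2 + 6×2 = 32
  P-γ (cap 14, load 12): Z-γ, Z-δ — cost 9×8 + 3×8 = 96
  Shipping 128, fixed 193 → total 321.
  Any other capacity-feasible assignment to {P-β, P-γ} ships for at least 128.
Compare {P-α, P-β}: its best feasible assignment gives total 384.
Compare {P-α, P-β, P-γ}: its best feasible assignment gives total 405.
Every other set of open sites that can feasibly serve all demand totals ≥ 384 even under its best assignment. Minimum: 321.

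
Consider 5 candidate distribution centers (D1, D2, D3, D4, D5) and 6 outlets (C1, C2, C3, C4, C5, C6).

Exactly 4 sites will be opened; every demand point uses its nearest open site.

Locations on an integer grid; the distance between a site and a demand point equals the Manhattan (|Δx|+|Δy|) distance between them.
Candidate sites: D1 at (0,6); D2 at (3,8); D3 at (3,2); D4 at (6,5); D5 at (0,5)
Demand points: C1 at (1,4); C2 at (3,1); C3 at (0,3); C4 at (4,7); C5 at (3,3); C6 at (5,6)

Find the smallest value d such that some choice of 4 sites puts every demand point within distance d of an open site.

Open {D2, D3, D4, D5}.
  Farthest demand point is C1 at distance 2 (to D5); all others are ≤ 2.
With {D1, D2, D3, D4} the worst case is 3.
With {D1, D2, D3, D5} the worst case is 4.
No size-4 selection achieves below 2.

2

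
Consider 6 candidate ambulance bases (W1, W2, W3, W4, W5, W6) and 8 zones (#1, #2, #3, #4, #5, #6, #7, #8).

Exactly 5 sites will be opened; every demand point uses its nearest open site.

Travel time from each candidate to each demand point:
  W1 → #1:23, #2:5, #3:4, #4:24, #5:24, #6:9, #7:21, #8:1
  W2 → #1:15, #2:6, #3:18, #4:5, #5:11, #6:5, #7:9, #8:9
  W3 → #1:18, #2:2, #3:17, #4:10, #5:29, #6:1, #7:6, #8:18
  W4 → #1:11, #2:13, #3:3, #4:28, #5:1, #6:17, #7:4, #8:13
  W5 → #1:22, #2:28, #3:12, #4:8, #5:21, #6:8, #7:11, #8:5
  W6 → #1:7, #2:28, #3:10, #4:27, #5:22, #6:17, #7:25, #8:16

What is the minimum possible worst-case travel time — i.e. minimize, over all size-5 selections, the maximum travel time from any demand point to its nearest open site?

Open {W1, W2, W3, W4, W6}.
  Farthest demand point is #1 at travel time 7 (to W6); all others are ≤ 7.
With {W1, W2, W4, W5, W6} the worst case is 7.
With {W2, W3, W4, W5, W6} the worst case is 7.
No size-5 selection achieves below 7.

7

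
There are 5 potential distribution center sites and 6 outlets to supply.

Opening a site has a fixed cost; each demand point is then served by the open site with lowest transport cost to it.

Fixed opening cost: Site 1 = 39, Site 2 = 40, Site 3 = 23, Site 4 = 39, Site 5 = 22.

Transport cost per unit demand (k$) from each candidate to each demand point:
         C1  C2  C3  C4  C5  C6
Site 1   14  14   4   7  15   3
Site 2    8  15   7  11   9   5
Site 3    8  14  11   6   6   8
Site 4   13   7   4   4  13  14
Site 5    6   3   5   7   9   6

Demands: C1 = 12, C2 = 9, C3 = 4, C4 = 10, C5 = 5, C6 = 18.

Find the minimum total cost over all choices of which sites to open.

Open {Site 1, Site 3, Site 5}: assign each demand point to its cheapest open site.
  C1→Site 5 12×6=72, C2→Site 5 9×3=27, C3→Site 1 4×4=16, C4→Site 3 10×6=60, C5→Site 3 5×6=30, C6→Site 1 18×3=54
  transport cost 259, fixed 84 → total 343.
Compare {Site 1, Site 5}: transport cost 284 + fixed 61 = 345.
Compare {Site 1, Site 4, Site 5}: transport cost 254 + fixed 100 = 354.
Compare {Site 3, Site 5}: transport cost 317 + fixed 45 = 362.
All other subsets cost ≥ 345. Minimum total cost: 343.

343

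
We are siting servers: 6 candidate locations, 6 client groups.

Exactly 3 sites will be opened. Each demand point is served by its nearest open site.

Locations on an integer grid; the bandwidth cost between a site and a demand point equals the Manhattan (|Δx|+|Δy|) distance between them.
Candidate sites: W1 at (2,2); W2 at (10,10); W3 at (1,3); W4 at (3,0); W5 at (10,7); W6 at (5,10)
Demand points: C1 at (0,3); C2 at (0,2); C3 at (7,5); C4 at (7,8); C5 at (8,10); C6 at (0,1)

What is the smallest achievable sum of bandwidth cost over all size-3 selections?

Open {W2, W3, W5}.
  C1→W3 1, C2→W3 2, C3→W5 5, C4→W5 4, C5→W2 2, C6→W3 3  ⇒ total 17.
Compare {W3, W5, W6}: total 18.
Compare {W1, W2, W5}: total 19.
No size-3 selection does better; minimum is 17.

17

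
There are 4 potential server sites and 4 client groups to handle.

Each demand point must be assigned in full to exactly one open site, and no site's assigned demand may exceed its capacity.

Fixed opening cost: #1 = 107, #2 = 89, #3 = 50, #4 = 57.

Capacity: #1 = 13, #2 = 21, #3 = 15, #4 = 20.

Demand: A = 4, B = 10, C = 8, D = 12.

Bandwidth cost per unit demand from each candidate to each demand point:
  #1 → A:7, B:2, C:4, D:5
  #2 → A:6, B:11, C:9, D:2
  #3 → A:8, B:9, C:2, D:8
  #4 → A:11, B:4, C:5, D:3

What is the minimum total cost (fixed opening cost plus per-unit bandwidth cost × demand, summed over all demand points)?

Open {#2, #4}; cheapest assignment that respects the capacities:
  #2 (cap 21, load 16): A, D — cost 4×6 + 12×2 = 48
  #4 (cap 20, load 18): B, C — cost 10×4 + 8×5 = 80
  Shipping 128, fixed 146 → total 274.
  Any other capacity-feasible assignment to {#2, #4} ships for at least 128.
Compare {#2, #3, #4}: its best feasible assignment gives total 300.
Compare {#3, #4}: its best feasible assignment gives total 305.
Every other set of open sites that can feasibly serve all demand totals ≥ 300 even under its best assignment. Minimum: 274.

274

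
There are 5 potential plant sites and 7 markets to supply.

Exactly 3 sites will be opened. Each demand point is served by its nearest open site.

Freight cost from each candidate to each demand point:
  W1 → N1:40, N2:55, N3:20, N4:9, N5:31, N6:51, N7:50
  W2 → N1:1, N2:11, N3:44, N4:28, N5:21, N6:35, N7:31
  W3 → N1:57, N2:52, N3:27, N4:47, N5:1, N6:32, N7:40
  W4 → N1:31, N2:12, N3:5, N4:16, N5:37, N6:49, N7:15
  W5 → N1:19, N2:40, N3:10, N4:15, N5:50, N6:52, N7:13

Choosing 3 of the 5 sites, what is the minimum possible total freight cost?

81

Open {W2, W3, W4}.
  N1→W2 1, N2→W2 11, N3→W4 5, N4→W4 16, N5→W3 1, N6→W3 32, N7→W4 15  ⇒ total 81.
Compare {W2, W3, W5}: total 83.
Compare {W1, W2, W4}: total 97.
No size-3 selection does better; minimum is 81.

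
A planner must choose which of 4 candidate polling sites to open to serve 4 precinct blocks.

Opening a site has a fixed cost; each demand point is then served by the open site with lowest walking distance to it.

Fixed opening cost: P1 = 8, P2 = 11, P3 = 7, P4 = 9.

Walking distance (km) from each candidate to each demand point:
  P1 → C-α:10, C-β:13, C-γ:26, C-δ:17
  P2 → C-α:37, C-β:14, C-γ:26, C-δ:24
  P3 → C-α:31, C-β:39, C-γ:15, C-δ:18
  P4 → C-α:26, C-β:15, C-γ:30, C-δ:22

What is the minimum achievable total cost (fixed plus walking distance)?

Open {P1, P3}: assign each demand point to its cheapest open site.
  C-α→P1 10, C-β→P1 13, C-γ→P3 15, C-δ→P1 17
  walking distance 55, fixed 15 → total 70.
Compare {P1}: walking distance 66 + fixed 8 = 74.
Compare {P1, P3, P4}: walking distance 55 + fixed 24 = 79.
Compare {P1, P2, P3}: walking distance 55 + fixed 26 = 81.
All other subsets cost ≥ 74. Minimum total cost: 70.

70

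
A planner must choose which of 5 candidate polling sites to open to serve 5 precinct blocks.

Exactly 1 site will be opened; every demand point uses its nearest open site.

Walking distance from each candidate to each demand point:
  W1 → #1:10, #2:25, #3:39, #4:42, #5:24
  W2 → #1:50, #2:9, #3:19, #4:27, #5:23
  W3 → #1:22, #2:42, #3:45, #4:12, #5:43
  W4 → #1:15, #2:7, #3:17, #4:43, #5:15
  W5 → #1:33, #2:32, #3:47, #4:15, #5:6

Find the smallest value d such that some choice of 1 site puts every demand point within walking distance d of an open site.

Open {W1}.
  Farthest demand point is #4 at walking distance 42 (to W1); all others are ≤ 42.
With {W4} the worst case is 43.
With {W3} the worst case is 45.
No size-1 selection achieves below 42.

42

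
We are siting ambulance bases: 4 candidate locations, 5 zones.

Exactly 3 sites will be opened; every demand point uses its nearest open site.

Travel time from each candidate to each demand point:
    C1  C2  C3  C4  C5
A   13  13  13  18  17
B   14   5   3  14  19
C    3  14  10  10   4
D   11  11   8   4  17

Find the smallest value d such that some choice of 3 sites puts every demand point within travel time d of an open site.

5

Open {B, C, D}.
  Farthest demand point is C2 at travel time 5 (to B); all others are ≤ 5.
With {A, B, C} the worst case is 10.
With {A, C, D} the worst case is 11.
No size-3 selection achieves below 5.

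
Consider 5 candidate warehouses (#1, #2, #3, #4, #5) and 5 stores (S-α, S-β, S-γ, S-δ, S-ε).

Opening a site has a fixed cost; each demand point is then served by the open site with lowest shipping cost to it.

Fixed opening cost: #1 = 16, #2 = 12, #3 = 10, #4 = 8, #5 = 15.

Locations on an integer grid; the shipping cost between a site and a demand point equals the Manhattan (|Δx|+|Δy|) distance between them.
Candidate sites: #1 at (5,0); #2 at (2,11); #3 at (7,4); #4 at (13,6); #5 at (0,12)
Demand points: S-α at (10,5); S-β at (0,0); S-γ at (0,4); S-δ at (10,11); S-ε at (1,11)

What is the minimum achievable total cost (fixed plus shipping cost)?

53

Open {#2, #3}: assign each demand point to its cheapest open site.
  S-α→#3 4, S-β→#3 11, S-γ→#3 7, S-δ→#2 8, S-ε→#2 1
  shipping cost 31, fixed 22 → total 53.
Compare {#3}: shipping cost 45 + fixed 10 = 55.
Compare {#2, #4}: shipping cost 35 + fixed 20 = 55.
Compare {#2}: shipping cost 45 + fixed 12 = 57.
All other subsets cost ≥ 55. Minimum total cost: 53.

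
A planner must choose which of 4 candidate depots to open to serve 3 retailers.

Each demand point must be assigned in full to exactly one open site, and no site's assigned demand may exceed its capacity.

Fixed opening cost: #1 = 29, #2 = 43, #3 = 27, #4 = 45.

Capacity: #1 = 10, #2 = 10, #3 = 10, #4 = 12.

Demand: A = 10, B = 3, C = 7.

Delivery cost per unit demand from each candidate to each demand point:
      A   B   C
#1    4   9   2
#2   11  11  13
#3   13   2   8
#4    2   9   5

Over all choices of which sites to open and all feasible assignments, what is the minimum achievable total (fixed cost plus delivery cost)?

135

Open {#1, #4}; cheapest assignment that respects the capacities:
  #1 (cap 10, load 10): B, C — cost 3×9 + 7×2 = 41
  #4 (cap 12, load 10): A — cost 10×2 = 20
  Shipping 61, fixed 74 → total 135.
  Any other capacity-feasible assignment to {#1, #4} ships for at least 61.
Compare {#1, #3, #4}: its best feasible assignment gives total 141.
Compare {#3, #4}: its best feasible assignment gives total 154.
Every other set of open sites that can feasibly serve all demand totals ≥ 141 even under its best assignment. Minimum: 135.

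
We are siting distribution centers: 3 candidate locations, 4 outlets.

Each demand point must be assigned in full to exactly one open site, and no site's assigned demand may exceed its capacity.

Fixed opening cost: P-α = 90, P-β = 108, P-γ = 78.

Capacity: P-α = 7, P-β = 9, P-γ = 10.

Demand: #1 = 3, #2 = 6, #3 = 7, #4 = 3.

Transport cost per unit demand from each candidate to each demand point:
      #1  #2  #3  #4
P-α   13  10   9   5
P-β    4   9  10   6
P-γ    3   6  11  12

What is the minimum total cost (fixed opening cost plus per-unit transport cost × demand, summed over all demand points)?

Open {P-β, P-γ}; cheapest assignment that respects the capacities:
  P-β (cap 9, load 9): #2, #4 — cost 6×9 + 3×6 = 72
  P-γ (cap 10, load 10): #1, #3 — cost 3×3 + 7×11 = 86
  Shipping 158, fixed 186 → total 344.
  Any other capacity-feasible assignment to {P-β, P-γ} ships for at least 158.
Compare {P-α, P-β, P-γ}: its best feasible assignment gives total 402.
Every other set of open sites that can feasibly serve all demand totals ≥ 402 even under its best assignment. Minimum: 344.

344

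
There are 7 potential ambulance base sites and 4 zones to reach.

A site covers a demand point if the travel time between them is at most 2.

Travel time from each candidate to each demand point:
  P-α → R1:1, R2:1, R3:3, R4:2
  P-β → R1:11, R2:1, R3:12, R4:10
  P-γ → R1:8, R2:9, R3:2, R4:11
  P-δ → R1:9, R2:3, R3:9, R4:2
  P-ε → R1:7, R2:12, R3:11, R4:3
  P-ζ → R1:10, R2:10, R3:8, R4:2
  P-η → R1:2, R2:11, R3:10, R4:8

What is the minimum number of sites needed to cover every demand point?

2

Coverage sets (demand points within 2 of each site):
  P-α: {R1, R2, R4}
  P-β: {R2}
  P-γ: {R3}
  P-δ: {R4}
  P-ε: {}
  P-ζ: {R4}
  P-η: {R1}
No single site covers all 4 demand points.
But {P-α, P-γ} covers everything, so the minimum is 2.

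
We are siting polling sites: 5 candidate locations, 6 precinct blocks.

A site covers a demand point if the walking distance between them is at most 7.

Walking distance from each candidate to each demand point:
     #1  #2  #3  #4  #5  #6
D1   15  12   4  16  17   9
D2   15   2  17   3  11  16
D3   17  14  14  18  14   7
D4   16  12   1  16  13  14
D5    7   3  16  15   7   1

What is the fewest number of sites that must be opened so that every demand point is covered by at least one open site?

Coverage sets (demand points within 7 of each site):
  D1: {#3}
  D2: {#2, #4}
  D3: {#6}
  D4: {#3}
  D5: {#1, #2, #5, #6}
No 2 sites suffice: every size-2 union leaves at least one demand point uncovered.
But {D1, D2, D5} covers everything, so the minimum is 3.

3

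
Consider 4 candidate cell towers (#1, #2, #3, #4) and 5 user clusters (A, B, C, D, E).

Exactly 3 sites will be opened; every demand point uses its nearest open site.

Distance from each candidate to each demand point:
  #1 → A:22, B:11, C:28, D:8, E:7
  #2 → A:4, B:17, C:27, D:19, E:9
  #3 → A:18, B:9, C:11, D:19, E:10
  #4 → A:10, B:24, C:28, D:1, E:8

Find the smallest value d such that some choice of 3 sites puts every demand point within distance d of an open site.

11

Open {#1, #2, #3}.
  Farthest demand point is C at distance 11 (to #3); all others are ≤ 11.
With {#1, #3, #4} the worst case is 11.
With {#2, #3, #4} the worst case is 11.
No size-3 selection achieves below 11.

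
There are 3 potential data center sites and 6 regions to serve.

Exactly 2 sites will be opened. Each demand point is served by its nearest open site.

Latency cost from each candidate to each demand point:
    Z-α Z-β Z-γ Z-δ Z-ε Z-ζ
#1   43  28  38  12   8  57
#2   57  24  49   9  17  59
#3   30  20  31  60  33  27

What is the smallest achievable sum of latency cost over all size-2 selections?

128

Open {#1, #3}.
  Z-α→#3 30, Z-β→#3 20, Z-γ→#3 31, Z-δ→#1 12, Z-ε→#1 8, Z-ζ→#3 27  ⇒ total 128.
Compare {#2, #3}: total 134.
Compare {#1, #2}: total 179.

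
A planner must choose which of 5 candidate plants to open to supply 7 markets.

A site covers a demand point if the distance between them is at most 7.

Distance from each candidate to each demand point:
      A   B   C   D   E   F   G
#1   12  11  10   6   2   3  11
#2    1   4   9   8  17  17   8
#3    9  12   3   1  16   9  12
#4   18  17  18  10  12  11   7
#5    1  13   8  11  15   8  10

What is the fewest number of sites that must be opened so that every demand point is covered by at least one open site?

Coverage sets (demand points within 7 of each site):
  #1: {D, E, F}
  #2: {A, B}
  #3: {C, D}
  #4: {G}
  #5: {A}
No 3 sites suffice: every size-3 union leaves at least one demand point uncovered.
But {#1, #2, #3, #4} covers everything, so the minimum is 4.

4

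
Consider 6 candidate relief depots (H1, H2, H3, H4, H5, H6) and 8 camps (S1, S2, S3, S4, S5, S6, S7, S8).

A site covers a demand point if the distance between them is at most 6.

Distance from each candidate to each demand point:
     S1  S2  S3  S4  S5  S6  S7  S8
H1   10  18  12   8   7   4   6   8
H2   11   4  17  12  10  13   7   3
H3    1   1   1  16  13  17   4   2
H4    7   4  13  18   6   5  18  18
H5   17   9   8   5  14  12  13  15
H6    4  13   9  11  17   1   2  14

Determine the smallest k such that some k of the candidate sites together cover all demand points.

3

Coverage sets (demand points within 6 of each site):
  H1: {S6, S7}
  H2: {S2, S8}
  H3: {S1, S2, S3, S7, S8}
  H4: {S2, S5, S6}
  H5: {S4}
  H6: {S1, S6, S7}
No 2 sites suffice: every size-2 union leaves at least one demand point uncovered.
But {H3, H4, H5} covers everything, so the minimum is 3.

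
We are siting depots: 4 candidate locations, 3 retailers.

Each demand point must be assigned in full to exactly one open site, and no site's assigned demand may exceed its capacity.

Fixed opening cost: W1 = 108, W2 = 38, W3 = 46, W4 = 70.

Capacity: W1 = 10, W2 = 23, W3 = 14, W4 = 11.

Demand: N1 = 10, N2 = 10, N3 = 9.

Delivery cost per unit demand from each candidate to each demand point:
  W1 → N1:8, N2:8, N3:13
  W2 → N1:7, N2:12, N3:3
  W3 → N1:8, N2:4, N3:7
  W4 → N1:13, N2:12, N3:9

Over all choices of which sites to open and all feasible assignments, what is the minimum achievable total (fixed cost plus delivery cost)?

221

Open {W2, W3}; cheapest assignment that respects the capacities:
  W2 (cap 23, load 19): N1, N3 — cost 10×7 + 9×3 = 97
  W3 (cap 14, load 10): N2 — cost 10×4 = 40
  Shipping 137, fixed 84 → total 221.
  Any other capacity-feasible assignment to {W2, W3} ships for at least 137.
Compare {W2, W3, W4}: its best feasible assignment gives total 291.
Compare {W1, W2}: its best feasible assignment gives total 323.
Every other set of open sites that can feasibly serve all demand totals ≥ 291 even under its best assignment. Minimum: 221.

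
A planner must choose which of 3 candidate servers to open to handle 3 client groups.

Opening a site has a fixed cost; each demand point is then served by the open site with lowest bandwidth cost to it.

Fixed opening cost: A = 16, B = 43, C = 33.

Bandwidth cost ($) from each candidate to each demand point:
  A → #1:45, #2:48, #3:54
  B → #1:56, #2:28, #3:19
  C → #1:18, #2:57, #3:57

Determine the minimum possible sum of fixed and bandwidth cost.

Open {B, C}: assign each demand point to its cheapest open site.
  #1→C 18, #2→B 28, #3→B 19
  bandwidth cost 65, fixed 76 → total 141.
Compare {B}: bandwidth cost 103 + fixed 43 = 146.
Compare {A, B}: bandwidth cost 92 + fixed 59 = 151.
Compare {A, B, C}: bandwidth cost 65 + fixed 92 = 157.
All other subsets cost ≥ 146. Minimum total cost: 141.

141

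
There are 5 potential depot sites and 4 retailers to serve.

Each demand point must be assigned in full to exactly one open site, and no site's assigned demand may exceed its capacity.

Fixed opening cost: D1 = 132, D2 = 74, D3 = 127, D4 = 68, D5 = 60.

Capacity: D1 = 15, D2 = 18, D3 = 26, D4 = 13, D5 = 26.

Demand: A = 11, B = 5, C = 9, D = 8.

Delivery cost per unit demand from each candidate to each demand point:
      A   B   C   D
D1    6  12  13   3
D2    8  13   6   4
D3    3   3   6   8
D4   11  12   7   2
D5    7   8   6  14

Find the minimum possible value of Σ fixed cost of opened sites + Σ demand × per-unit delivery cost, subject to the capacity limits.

Open {D3, D4}; cheapest assignment that respects the capacities:
  D3 (cap 26, load 25): A, B, C — cost 11×3 + 5×3 + 9×6 = 102
  D4 (cap 13, load 8): D — cost 8×2 = 16
  Shipping 118, fixed 195 → total 313.
  Any other capacity-feasible assignment to {D3, D4} ships for at least 118.
Compare {D4, D5}: its best feasible assignment gives total 315.
Compare {D2, D3}: its best feasible assignment gives total 335.
Every other set of open sites that can feasibly serve all demand totals ≥ 315 even under its best assignment. Minimum: 313.

313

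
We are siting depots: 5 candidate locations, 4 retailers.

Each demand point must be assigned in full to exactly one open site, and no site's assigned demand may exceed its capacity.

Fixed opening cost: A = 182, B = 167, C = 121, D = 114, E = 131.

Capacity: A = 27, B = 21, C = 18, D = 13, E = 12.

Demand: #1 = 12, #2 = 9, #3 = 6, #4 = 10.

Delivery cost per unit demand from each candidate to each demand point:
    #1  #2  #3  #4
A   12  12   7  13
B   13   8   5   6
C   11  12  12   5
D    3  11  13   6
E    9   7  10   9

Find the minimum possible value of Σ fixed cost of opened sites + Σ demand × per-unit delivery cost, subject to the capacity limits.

Open {C, D, E}; cheapest assignment that respects the capacities:
  C (cap 18, load 16): #3, #4 — cost 6×12 + 10×5 = 122
  D (cap 13, load 12): #1 — cost 12×3 = 36
  E (cap 12, load 9): #2 — cost 9×7 = 63
  Shipping 221, fixed 366 → total 587.
  Any other capacity-feasible assignment to {C, D, E} ships for at least 221.
Compare {B, C, D}: its best feasible assignment gives total 590.
Compare {B, D, E}: its best feasible assignment gives total 601.
Every other set of open sites that can feasibly serve all demand totals ≥ 590 even under its best assignment. Minimum: 587.

587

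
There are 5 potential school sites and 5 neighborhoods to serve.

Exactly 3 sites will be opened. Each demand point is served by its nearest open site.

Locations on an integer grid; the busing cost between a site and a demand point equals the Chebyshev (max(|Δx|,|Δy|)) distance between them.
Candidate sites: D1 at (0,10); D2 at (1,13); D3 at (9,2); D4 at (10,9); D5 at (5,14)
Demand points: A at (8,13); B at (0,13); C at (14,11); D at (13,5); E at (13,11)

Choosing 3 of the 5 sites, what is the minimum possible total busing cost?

15

Open {D2, D4, D5}.
  A→D5 3, B→D2 1, C→D4 4, D→D4 4, E→D4 3  ⇒ total 15.
Compare {D1, D2, D4}: total 16.
Compare {D2, D3, D4}: total 16.
No size-3 selection does better; minimum is 15.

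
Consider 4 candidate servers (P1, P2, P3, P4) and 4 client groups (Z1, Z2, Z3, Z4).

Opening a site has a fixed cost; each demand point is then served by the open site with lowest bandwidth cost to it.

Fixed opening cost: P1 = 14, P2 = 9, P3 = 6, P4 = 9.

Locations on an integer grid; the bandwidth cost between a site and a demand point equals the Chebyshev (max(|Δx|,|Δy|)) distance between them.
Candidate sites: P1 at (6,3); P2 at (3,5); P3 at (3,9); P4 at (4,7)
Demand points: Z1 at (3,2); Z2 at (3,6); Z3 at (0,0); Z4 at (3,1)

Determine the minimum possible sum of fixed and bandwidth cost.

22

Open {P2}: assign each demand point to its cheapest open site.
  Z1→P2 3, Z2→P2 1, Z3→P2 5, Z4→P2 4
  bandwidth cost 13, fixed 9 → total 22.
Compare {P4}: bandwidth cost 19 + fixed 9 = 28.
Compare {P2, P3}: bandwidth cost 13 + fixed 15 = 28.
Compare {P1}: bandwidth cost 15 + fixed 14 = 29.
All other subsets cost ≥ 28. Minimum total cost: 22.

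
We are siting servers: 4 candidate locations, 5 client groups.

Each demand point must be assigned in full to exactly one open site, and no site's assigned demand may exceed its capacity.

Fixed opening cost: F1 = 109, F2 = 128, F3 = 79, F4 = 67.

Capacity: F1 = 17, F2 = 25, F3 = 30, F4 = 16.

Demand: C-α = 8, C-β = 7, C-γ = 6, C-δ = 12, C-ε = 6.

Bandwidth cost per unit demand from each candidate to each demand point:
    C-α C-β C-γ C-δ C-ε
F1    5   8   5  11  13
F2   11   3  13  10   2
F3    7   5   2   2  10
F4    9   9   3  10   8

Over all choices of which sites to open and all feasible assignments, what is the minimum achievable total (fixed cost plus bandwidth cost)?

327

Open {F3, F4}; cheapest assignment that respects the capacities:
  F3 (cap 30, load 27): C-α, C-β, C-δ — cost 8×7 + 7×5 + 12×2 = 115
  F4 (cap 16, load 12): C-γ, C-ε — cost 6×3 + 6×8 = 66
  Shipping 181, fixed 146 → total 327.
  Any other capacity-feasible assignment to {F3, F4} ships for at least 181.
Compare {F2, F3}: its best feasible assignment gives total 332.
Compare {F1, F3}: its best feasible assignment gives total 377.
Every other set of open sites that can feasibly serve all demand totals ≥ 332 even under its best assignment. Minimum: 327.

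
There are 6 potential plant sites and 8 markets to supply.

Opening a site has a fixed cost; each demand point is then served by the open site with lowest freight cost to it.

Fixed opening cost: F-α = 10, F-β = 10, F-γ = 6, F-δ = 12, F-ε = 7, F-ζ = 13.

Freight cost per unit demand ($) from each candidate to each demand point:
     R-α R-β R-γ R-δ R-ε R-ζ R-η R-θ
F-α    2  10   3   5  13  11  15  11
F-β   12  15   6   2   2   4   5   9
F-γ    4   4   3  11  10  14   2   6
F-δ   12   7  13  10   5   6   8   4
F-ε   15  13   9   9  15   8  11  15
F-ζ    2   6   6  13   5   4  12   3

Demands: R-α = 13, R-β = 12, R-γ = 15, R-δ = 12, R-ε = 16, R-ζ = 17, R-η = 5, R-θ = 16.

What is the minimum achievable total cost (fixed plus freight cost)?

Open {F-β, F-γ, F-ζ}: assign each demand point to its cheapest open site.
  R-α→F-ζ 13×2=26, R-β→F-γ 12×4=48, R-γ→F-γ 15×3=45, R-δ→F-β 12×2=24, R-ε→F-β 16×2=32, R-ζ→F-β 17×4=68, R-η→F-γ 5×2=10, R-θ→F-ζ 16×3=48
  freight cost 301, fixed 29 → total 330.
Compare {F-β, F-γ, F-ε, F-ζ}: freight cost 301 + fixed 36 = 337.
Compare {F-α, F-β, F-γ, F-ζ}: freight cost 301 + fixed 39 = 340.
Compare {F-β, F-γ, F-δ, F-ζ}: freight cost 301 + fixed 41 = 342.
All other subsets cost ≥ 337. Minimum total cost: 330.

330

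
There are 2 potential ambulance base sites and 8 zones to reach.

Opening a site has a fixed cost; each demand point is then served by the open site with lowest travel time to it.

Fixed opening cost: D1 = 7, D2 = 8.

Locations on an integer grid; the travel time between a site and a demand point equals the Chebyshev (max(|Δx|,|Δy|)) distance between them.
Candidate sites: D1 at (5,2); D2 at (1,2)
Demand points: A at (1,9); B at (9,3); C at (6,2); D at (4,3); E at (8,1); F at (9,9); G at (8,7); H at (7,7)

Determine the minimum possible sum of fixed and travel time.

Open {D1}: assign each demand point to its cheapest open site.
  A→D1 7, B→D1 4, C→D1 1, D→D1 1, E→D1 3, F→D1 7, G→D1 5, H→D1 5
  travel time 33, fixed 7 → total 40.
Compare {D1, D2}: travel time 33 + fixed 15 = 48.
Compare {D2}: travel time 51 + fixed 8 = 59.

40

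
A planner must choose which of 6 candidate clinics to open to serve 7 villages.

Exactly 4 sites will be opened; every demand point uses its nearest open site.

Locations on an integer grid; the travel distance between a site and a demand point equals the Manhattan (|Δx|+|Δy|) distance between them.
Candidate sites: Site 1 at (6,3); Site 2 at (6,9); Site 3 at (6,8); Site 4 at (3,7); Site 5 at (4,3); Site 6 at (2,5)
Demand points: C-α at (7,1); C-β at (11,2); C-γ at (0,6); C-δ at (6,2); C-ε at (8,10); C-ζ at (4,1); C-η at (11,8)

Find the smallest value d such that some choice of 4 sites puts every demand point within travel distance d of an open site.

Open {Site 1, Site 2, Site 3, Site 4}.
  Farthest demand point is C-β at travel distance 6 (to Site 1); all others are ≤ 6.
With {Site 1, Site 2, Site 3, Site 6} the worst case is 6.
With {Site 1, Site 2, Site 4, Site 5} the worst case is 6.
No size-4 selection achieves below 6.

6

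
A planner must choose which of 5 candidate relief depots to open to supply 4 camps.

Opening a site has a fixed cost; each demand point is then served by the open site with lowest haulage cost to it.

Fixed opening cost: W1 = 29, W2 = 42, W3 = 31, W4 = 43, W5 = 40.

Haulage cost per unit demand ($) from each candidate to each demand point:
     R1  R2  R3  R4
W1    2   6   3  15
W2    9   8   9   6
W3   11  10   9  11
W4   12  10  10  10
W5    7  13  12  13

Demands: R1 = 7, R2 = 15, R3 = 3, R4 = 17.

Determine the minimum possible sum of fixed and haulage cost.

286

Open {W1, W2}: assign each demand point to its cheapest open site.
  R1→W1 7×2=14, R2→W1 15×6=90, R3→W1 3×3=9, R4→W2 17×6=102
  haulage cost 215, fixed 71 → total 286.
Compare {W1, W2, W3}: haulage cost 215 + fixed 102 = 317.
Compare {W1, W2, W5}: haulage cost 215 + fixed 111 = 326.
Compare {W1, W2, W4}: haulage cost 215 + fixed 114 = 329.
All other subsets cost ≥ 317. Minimum total cost: 286.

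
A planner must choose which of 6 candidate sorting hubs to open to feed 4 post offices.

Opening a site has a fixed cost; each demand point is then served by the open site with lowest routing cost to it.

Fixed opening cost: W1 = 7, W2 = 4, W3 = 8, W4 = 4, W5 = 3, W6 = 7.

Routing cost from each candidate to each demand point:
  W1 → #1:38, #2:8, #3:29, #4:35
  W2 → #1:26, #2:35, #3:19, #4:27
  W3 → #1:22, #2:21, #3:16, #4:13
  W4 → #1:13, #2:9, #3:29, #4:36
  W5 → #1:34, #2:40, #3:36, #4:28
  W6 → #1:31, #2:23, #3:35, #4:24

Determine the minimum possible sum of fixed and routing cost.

63

Open {W3, W4}: assign each demand point to its cheapest open site.
  #1→W4 13, #2→W4 9, #3→W3 16, #4→W3 13
  routing cost 51, fixed 12 → total 63.
Compare {W3, W4, W5}: routing cost 51 + fixed 15 = 66.
Compare {W2, W3, W4}: routing cost 51 + fixed 16 = 67.
Compare {W1, W3, W4}: routing cost 50 + fixed 19 = 69.
All other subsets cost ≥ 66. Minimum total cost: 63.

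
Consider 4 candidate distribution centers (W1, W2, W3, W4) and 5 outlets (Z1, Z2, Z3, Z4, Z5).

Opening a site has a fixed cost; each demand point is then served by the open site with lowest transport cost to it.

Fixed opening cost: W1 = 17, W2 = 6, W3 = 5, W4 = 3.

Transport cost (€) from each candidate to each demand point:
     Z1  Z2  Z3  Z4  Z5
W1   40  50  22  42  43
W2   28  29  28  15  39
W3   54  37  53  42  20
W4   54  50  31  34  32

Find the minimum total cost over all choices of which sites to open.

Open {W2, W3}: assign each demand point to its cheapest open site.
  Z1→W2 28, Z2→W2 29, Z3→W2 28, Z4→W2 15, Z5→W3 20
  transport cost 120, fixed 11 → total 131.
Compare {W2, W3, W4}: transport cost 120 + fixed 14 = 134.
Compare {W2, W4}: transport cost 132 + fixed 9 = 141.
Compare {W1, W2, W3}: transport cost 114 + fixed 28 = 142.
All other subsets cost ≥ 134. Minimum total cost: 131.

131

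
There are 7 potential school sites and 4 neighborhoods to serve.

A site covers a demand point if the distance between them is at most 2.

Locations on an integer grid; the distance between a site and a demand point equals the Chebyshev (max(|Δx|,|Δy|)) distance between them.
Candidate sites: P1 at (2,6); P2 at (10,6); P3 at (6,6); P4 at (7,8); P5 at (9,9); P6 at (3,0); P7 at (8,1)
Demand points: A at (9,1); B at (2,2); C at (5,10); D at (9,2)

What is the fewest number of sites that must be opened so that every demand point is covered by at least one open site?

3

Coverage sets (demand points within 2 of each site):
  P1: {}
  P2: {}
  P3: {}
  P4: {C}
  P5: {}
  P6: {B}
  P7: {A, D}
No 2 sites suffice: every size-2 union leaves at least one demand point uncovered.
But {P4, P6, P7} covers everything, so the minimum is 3.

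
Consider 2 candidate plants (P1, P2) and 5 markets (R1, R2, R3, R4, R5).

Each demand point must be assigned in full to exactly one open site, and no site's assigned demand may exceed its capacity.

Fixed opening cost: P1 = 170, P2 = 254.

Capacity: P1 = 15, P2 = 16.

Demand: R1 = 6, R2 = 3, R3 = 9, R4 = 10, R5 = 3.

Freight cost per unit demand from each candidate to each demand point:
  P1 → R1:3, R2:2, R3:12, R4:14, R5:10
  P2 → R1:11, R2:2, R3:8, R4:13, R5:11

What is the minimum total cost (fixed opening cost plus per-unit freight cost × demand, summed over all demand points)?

719

Open {P1, P2}; cheapest assignment that respects the capacities:
  P1 (cap 15, load 15): R1, R3 — cost 6×3 + 9×12 = 126
  P2 (cap 16, load 16): R2, R4, R5 — cost 3×2 + 10×13 + 3×11 = 169
  Shipping 295, fixed 424 → total 719.
  Any other capacity-feasible assignment to {P1, P2} ships for at least 295.
Total demand is 31 and no other set of sites has combined capacity ≥ 31, so {P1, P2} is the only feasible choice of open sites. Minimum: 719.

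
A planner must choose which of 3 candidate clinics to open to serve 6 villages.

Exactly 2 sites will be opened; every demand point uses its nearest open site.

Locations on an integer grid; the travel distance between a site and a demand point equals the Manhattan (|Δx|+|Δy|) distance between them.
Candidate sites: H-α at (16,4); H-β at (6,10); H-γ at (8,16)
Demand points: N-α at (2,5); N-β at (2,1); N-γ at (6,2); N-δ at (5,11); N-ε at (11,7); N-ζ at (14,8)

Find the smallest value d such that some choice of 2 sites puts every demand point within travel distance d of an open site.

Open {H-α, H-β}.
  Farthest demand point is N-β at travel distance 13 (to H-β); all others are ≤ 13.
With {H-β, H-γ} the worst case is 13.
With {H-α, H-γ} the worst case is 17.
No size-2 selection achieves below 13.

13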